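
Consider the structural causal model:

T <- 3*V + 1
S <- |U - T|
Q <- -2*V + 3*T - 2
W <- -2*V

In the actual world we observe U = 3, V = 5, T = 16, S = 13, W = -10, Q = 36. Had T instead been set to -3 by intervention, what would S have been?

The intervention breaks the incoming arrows to T: T <- 3*V + 1 no longer applies, and T = -3.
S = |U - T|  [with U=3, T=-3]  = 6

6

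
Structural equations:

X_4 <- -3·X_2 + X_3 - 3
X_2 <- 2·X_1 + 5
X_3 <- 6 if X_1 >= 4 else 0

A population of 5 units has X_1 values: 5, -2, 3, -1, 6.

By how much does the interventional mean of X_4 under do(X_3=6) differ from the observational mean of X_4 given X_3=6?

Every unit gets X_3=6 under the intervention. X_4 values become -42, 0, -30, -6, -48; E[X_4|do(X_3=6)] = -25.2.
E[X_4|X_3=6] averages over only the 2 units with X_3=6 (X_1 = 5, 6): X_4 = -42, -48, mean -45.
Difference = -25.2 − (-45) = 19.8.

19.8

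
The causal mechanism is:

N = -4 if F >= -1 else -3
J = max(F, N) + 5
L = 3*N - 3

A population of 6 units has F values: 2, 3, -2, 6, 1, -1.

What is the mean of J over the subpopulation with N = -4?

E[J|N=-4] averages over only the 5 units with N=-4 (F = 2, 3, 6, 1, -1): J = 7, 8, 11, 6, 4, mean 7.2.

7.2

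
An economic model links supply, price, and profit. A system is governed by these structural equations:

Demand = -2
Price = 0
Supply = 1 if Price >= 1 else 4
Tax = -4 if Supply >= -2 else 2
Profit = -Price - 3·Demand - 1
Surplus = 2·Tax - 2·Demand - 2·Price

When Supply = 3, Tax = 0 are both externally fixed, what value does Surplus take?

4

Setting Supply = 3, Tax = 0 by intervention discards those variables' equations.
Surplus = 2·Tax - 2·Demand - 2·Price  [with Tax=0, Demand=-2, Price=0]  = 4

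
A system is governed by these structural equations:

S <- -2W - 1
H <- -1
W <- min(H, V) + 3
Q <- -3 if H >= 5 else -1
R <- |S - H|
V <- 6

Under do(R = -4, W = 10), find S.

-21

Under do(R = -4, W = 10), each intervened variable's structural equation is replaced by its fixed value.
S = -2W - 1  [with W=10]  = -21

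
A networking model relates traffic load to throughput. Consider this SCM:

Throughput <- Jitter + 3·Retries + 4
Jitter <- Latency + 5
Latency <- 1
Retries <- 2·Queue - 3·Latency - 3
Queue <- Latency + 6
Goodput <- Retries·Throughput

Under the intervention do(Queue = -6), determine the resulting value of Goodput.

Under do(Queue=-6), the mechanism Queue <- Latency + 6 is discarded; Queue is fixed at -6.
Retries = 2·Queue - 3·Latency - 3  [with Queue=-6, Latency=1]  = -18
Jitter = Latency + 5  [with Latency=1]  = 6
Throughput = Jitter + 3·Retries + 4  [with Jitter=6, Retries=-18]  = -44
Goodput = Retries·Throughput  [with Retries=-18, Throughput=-44]  = 792

792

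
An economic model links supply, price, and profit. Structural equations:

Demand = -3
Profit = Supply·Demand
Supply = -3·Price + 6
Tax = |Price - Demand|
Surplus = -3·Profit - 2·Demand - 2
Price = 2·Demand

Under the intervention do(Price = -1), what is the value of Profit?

-27

do(Price=-1) replaces the equation Price = 2·Demand with the constant Price = -1.
Supply = -3·Price + 6  [with Price=-1]  = 9
Profit = Supply·Demand  [with Supply=9, Demand=-3]  = -27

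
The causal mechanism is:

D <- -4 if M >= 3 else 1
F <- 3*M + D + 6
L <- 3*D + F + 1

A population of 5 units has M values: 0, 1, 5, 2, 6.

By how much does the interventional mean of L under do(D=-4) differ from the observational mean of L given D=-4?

-8.1

do(D=-4) breaks D's dependence on M. With D=-4 fixed, L across the units is -9, -6, 6, -3, 9, mean -0.6.
E[L|D=-4] averages over only the 2 units with D=-4 (M = 5, 6): L = 6, 9, mean 7.5.
Difference = -0.6 − 7.5 = -8.1.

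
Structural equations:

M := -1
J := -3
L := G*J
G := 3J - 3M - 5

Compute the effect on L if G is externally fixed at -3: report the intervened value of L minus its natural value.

-24

The intervention breaks the incoming arrows to G: G := 3J - 3M - 5 no longer applies, and G = -3.
L = G*J  [with G=-3, J=-3]  = 9
Without intervention: G = 3J - 3M - 5  [with J=-3, M=-1]  = -11; L = G*J  [with G=-11, J=-3]  = 33.
Change = 9 − 33 = -24.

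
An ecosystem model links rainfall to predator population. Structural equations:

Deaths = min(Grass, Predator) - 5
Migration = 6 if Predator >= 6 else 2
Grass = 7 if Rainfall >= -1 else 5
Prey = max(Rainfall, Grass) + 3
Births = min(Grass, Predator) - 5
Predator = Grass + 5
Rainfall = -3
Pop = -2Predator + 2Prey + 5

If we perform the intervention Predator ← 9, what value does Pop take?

3

do(Predator=9) replaces the equation Predator = Grass + 5 with the constant Predator = 9.
Grass = 7 if Rainfall >= -1 else 5  [with Rainfall=-3]  = 5
Prey = max(Rainfall, Grass) + 3  [with Rainfall=-3, Grass=5]  = 8
Pop = -2Predator + 2Prey + 5  [with Predator=9, Prey=8]  = 3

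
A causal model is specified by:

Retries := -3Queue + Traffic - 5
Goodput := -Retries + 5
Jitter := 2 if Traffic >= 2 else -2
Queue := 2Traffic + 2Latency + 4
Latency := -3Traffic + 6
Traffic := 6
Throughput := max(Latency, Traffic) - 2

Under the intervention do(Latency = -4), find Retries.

-23

Under do(Latency=-4), the mechanism Latency := -3Traffic + 6 is discarded; Latency is fixed at -4.
Queue = 2Traffic + 2Latency + 4  [with Traffic=6, Latency=-4]  = 8
Retries = -3Queue + Traffic - 5  [with Queue=8, Traffic=6]  = -23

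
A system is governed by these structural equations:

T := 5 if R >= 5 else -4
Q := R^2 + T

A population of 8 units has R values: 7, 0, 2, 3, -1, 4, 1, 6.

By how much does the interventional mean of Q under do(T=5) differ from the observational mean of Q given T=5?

-28

The intervention sets T=5 in all 8 units regardless of R. Recomputing Q per unit gives 54, 5, 9, 14, 6, 21, 6, 41; average 19.5.
Observing T=5 restricts to units where T's equation naturally yields 5: R ∈ {7, 6}. In that subpopulation Q = 54, 41, mean 47.5.
Difference = 19.5 − 47.5 = -28.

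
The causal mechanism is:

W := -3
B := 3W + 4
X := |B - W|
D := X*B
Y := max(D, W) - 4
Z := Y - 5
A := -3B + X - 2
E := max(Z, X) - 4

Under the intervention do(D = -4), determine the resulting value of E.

-2

do(D=-4) replaces the equation D := X*B with the constant D = -4.
B = 3W + 4  [with W=-3]  = -5
X = |B - W|  [with B=-5, W=-3]  = 2
Y = max(D, W) - 4  [with D=-4, W=-3]  = -7
Z = Y - 5  [with Y=-7]  = -12
E = max(Z, X) - 4  [with Z=-12, X=2]  = -2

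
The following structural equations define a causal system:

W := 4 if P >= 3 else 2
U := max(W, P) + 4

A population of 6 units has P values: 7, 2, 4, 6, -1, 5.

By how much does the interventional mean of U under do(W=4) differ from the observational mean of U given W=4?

The intervention sets W=4 in all 6 units regardless of P. Recomputing U per unit gives 11, 8, 8, 10, 8, 9; average 9.
E[U|W=4] averages over only the 4 units with W=4 (P = 7, 4, 6, 5): U = 11, 8, 10, 9, mean 9.5.
Difference = 9 − 9.5 = -0.5.

-0.5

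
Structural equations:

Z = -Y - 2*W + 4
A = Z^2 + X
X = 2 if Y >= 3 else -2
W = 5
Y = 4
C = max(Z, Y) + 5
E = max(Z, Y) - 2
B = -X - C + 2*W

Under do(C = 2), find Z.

do(C=2) replaces the equation C = max(Z, Y) + 5 with the constant C = 2.
Z is not downstream of the intervention, so its value is determined by the original equations.
Z = -Y - 2*W + 4  [with Y=4, W=5]  = -10

-10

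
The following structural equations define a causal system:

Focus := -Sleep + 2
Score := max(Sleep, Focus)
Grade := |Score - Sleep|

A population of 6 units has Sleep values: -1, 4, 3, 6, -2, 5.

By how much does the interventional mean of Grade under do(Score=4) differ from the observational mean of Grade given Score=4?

The intervention sets Score=4 in all 6 units regardless of Sleep. Recomputing Grade per unit gives 5, 0, 1, 2, 6, 1; average 2.5.
Conditioning on Score=4 selects the 2 unit(s) with Sleep ∈ {4, -2}. Their Grade values: 0, 6. Mean = 3.
Difference = 2.5 − 3 = -0.5.

-0.5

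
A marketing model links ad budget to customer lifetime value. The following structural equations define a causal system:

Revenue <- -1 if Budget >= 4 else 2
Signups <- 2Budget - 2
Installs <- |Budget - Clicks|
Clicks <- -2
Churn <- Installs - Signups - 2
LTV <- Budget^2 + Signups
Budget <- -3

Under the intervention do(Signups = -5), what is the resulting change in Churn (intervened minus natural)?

Intervening sets Signups = -5 and removes its equation (Signups <- 2Budget - 2).
Installs = |Budget - Clicks|  [with Budget=-3, Clicks=-2]  = 1
Churn = Installs - Signups - 2  [with Installs=1, Signups=-5]  = 4
Without intervention: Installs = |Budget - Clicks|  [with Budget=-3, Clicks=-2]  = 1; Signups = 2Budget - 2  [with Budget=-3]  = -8; Churn = Installs - Signups - 2  [with Installs=1, Signups=-8]  = 7.
Change = 4 − 7 = -3.

-3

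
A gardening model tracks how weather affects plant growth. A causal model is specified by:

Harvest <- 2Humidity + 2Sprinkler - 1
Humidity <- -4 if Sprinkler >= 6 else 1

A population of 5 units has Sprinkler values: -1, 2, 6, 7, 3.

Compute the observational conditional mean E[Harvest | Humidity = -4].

Observing Humidity=-4 restricts to units where Humidity's equation naturally yields -4: Sprinkler ∈ {6, 7}. In that subpopulation Harvest = 3, 5, mean 4.

4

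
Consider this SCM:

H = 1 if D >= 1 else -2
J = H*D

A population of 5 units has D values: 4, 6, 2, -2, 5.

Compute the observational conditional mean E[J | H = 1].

E[J|H=1] averages over only the 4 units with H=1 (D = 4, 6, 2, 5): J = 4, 6, 2, 5, mean 4.25.

4.25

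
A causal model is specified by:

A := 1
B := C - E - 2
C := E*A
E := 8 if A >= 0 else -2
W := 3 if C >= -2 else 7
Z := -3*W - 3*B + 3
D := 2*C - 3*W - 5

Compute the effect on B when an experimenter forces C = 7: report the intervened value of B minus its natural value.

-1

do(C=7) replaces the equation C := E*A with the constant C = 7.
E = 8 if A >= 0 else -2  [with A=1]  = 8
B = C - E - 2  [with C=7, E=8]  = -3
Without intervention: E = 8 if A >= 0 else -2  [with A=1]  = 8; C = E*A  [with E=8, A=1]  = 8; B = C - E - 2  [with C=8, E=8]  = -2.
Change = -3 − (-2) = -1.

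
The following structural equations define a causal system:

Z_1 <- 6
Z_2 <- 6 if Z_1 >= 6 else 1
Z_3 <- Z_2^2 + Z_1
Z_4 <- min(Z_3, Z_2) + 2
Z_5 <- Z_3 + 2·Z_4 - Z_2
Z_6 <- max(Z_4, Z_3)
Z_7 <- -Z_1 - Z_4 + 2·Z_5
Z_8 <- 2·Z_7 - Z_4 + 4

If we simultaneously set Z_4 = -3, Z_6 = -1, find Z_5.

Setting Z_4 = -3, Z_6 = -1 by intervention discards those variables' equations.
Z_2 = 6 if Z_1 >= 6 else 1  [with Z_1=6]  = 6
Z_3 = Z_2^2 + Z_1  [with Z_2=6, Z_1=6]  = 42
Z_5 = Z_3 + 2·Z_4 - Z_2  [with Z_3=42, Z_4=-3, Z_2=6]  = 30

30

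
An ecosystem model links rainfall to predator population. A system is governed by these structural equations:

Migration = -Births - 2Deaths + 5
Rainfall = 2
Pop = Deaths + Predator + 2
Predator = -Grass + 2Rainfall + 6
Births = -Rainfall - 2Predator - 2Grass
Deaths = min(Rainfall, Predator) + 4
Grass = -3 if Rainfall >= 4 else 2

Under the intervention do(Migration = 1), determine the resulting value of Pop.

Intervening sets Migration = 1 and removes its equation (Migration = -Births - 2Deaths + 5).
No directed path runs from Migration to Pop, so Pop keeps its natural value.
Grass = -3 if Rainfall >= 4 else 2  [with Rainfall=2]  = 2
Predator = -Grass + 2Rainfall + 6  [with Grass=2, Rainfall=2]  = 8
Deaths = min(Rainfall, Predator) + 4  [with Rainfall=2, Predator=8]  = 6
Pop = Deaths + Predator + 2  [with Deaths=6, Predator=8]  = 16

16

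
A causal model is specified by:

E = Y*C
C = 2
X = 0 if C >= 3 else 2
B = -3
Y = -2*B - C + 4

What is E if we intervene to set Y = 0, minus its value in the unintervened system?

-16

do(Y=0) replaces the equation Y = -2*B - C + 4 with the constant Y = 0.
E = Y*C  [with Y=0, C=2]  = 0
Without intervention: Y = -2*B - C + 4  [with B=-3, C=2]  = 8; E = Y*C  [with Y=8, C=2]  = 16.
Change = 0 − 16 = -16.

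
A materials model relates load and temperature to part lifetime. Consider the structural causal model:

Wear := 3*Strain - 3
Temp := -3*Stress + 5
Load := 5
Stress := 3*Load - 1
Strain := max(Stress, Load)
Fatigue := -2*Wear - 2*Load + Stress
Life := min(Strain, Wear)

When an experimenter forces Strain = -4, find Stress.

14

Under do(Strain=-4), the mechanism Strain := max(Stress, Load) is discarded; Strain is fixed at -4.
Since Stress is not a descendant of the intervened variable, it is unaffected.
Stress = 3*Load - 1  [with Load=5]  = 14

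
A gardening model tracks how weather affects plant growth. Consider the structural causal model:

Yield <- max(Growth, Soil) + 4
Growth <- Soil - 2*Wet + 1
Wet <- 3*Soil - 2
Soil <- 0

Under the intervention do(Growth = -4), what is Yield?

4

The intervention breaks the incoming arrows to Growth: Growth <- Soil - 2*Wet + 1 no longer applies, and Growth = -4.
Yield = max(Growth, Soil) + 4  [with Growth=-4, Soil=0]  = 4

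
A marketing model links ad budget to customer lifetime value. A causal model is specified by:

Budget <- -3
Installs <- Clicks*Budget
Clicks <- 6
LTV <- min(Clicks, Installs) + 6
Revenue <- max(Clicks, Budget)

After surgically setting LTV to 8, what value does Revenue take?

The intervention breaks the incoming arrows to LTV: LTV <- min(Clicks, Installs) + 6 no longer applies, and LTV = 8.
Since Revenue is not a descendant of the intervened variable, it is unaffected.
Revenue = max(Clicks, Budget)  [with Clicks=6, Budget=-3]  = 6

6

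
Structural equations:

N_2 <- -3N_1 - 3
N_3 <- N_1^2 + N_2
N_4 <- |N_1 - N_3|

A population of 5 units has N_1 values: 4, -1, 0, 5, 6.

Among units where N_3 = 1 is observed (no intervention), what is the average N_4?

2.5

Observing N_3=1 restricts to units where N_3's equation naturally yields 1: N_1 ∈ {4, -1}. In that subpopulation N_4 = 3, 2, mean 2.5.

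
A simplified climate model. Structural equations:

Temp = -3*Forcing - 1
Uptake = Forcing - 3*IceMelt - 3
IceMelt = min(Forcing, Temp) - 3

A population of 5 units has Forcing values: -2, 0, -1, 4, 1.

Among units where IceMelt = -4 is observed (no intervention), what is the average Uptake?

8.5

E[Uptake|IceMelt=-4] averages over only the 2 units with IceMelt=-4 (Forcing = 0, -1): Uptake = 9, 8, mean 8.5.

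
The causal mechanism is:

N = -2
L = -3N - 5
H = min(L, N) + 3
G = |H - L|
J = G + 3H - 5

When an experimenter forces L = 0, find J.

do(L=0) replaces the equation L = -3N - 5 with the constant L = 0.
H = min(L, N) + 3  [with L=0, N=-2]  = 1
G = |H - L|  [with H=1, L=0]  = 1
J = G + 3H - 5  [with G=1, H=1]  = -1

-1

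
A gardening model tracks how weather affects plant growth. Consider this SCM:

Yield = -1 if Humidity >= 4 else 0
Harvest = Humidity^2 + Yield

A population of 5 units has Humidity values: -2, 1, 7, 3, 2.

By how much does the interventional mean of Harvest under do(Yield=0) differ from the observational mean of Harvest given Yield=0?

8.9

Under do(Yield=0), Yield's equation is replaced by Yield=0 for every unit. Per-unit Harvest: 4, 1, 49, 9, 4. Mean = 13.4.
Conditioning on Yield=0 selects the 4 unit(s) with Humidity ∈ {-2, 1, 3, 2}. Their Harvest values: 4, 1, 9, 4. Mean = 4.5.
Difference = 13.4 − 4.5 = 8.9.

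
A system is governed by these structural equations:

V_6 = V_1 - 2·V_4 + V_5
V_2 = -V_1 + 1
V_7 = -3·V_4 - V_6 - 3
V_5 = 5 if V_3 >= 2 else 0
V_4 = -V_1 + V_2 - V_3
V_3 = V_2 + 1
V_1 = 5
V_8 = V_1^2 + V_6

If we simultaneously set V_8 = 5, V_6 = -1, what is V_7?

Setting V_8 = 5, V_6 = -1 by intervention discards those variables' equations.
V_2 = -V_1 + 1  [with V_1=5]  = -4
V_3 = V_2 + 1  [with V_2=-4]  = -3
V_4 = -V_1 + V_2 - V_3  [with V_1=5, V_2=-4, V_3=-3]  = -6
V_7 = -3·V_4 - V_6 - 3  [with V_4=-6, V_6=-1]  = 16

16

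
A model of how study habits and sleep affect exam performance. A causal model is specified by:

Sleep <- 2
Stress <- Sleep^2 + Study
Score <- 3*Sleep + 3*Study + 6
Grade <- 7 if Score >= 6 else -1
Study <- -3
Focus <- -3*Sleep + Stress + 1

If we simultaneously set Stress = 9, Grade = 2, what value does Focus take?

Setting Stress = 9, Grade = 2 by intervention discards those variables' equations.
Focus = -3*Sleep + Stress + 1  [with Sleep=2, Stress=9]  = 4

4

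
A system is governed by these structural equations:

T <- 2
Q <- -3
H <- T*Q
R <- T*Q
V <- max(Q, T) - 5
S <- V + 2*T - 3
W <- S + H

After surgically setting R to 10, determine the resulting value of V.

-3

Intervening sets R = 10 and removes its equation (R <- T*Q).
No directed path runs from R to V, so V keeps its natural value.
V = max(Q, T) - 5  [with Q=-3, T=2]  = -3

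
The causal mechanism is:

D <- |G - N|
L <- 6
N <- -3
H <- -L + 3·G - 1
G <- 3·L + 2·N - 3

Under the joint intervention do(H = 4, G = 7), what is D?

Under do(H = 4, G = 7), each intervened variable's structural equation is replaced by its fixed value.
D = |G - N|  [with G=7, N=-3]  = 10

10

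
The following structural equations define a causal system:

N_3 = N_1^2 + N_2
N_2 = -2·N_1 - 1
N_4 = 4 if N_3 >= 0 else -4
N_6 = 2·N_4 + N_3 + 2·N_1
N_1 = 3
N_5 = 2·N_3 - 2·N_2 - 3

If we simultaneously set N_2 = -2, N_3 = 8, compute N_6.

22

Under do(N_2 = -2, N_3 = 8), each intervened variable's structural equation is replaced by its fixed value.
N_4 = 4 if N_3 >= 0 else -4  [with N_3=8]  = 4
N_6 = 2·N_4 + N_3 + 2·N_1  [with N_4=4, N_3=8, N_1=3]  = 22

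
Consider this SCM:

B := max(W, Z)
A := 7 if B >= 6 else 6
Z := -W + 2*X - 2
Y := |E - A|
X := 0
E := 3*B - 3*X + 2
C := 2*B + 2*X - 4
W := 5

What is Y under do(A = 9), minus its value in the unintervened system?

Intervening sets A = 9 and removes its equation (A := 7 if B >= 6 else 6).
Z = -W + 2*X - 2  [with W=5, X=0]  = -7
B = max(W, Z)  [with W=5, Z=-7]  = 5
E = 3*B - 3*X + 2  [with B=5, X=0]  = 17
Y = |E - A|  [with E=17, A=9]  = 8
Without intervention: Z = -W + 2*X - 2  [with W=5, X=0]  = -7; B = max(W, Z)  [with W=5, Z=-7]  = 5; E = 3*B - 3*X + 2  [with B=5, X=0]  = 17; A = 7 if B >= 6 else 6  [with B=5]  = 6; Y = |E - A|  [with E=17, A=6]  = 11.
Change = 8 − 11 = -3.

-3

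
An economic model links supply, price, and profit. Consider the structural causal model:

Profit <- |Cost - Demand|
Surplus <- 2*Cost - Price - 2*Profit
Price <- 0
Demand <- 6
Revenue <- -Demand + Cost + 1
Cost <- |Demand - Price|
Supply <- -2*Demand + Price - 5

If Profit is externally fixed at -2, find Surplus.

Intervening sets Profit = -2 and removes its equation (Profit <- |Cost - Demand|).
Cost = |Demand - Price|  [with Demand=6, Price=0]  = 6
Surplus = 2*Cost - Price - 2*Profit  [with Cost=6, Price=0, Profit=-2]  = 16

16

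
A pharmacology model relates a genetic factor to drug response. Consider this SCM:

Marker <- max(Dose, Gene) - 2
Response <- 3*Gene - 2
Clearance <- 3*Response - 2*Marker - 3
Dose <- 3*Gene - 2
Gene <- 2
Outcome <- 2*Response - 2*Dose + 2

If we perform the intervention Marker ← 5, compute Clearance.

do(Marker=5) replaces the equation Marker <- max(Dose, Gene) - 2 with the constant Marker = 5.
Response = 3*Gene - 2  [with Gene=2]  = 4
Clearance = 3*Response - 2*Marker - 3  [with Response=4, Marker=5]  = -1

-1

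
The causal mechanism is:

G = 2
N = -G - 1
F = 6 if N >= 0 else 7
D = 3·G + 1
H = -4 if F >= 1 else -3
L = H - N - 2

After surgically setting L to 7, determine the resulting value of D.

7

do(L=7) replaces the equation L = H - N - 2 with the constant L = 7.
No directed path runs from L to D, so D keeps its natural value.
D = 3·G + 1  [with G=2]  = 7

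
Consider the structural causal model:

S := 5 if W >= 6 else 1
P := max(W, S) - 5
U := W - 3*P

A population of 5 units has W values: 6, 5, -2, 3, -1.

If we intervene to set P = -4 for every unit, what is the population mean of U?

14.2

The intervention sets P=-4 in all 5 units regardless of W. Recomputing U per unit gives 18, 17, 10, 15, 11; average 14.2.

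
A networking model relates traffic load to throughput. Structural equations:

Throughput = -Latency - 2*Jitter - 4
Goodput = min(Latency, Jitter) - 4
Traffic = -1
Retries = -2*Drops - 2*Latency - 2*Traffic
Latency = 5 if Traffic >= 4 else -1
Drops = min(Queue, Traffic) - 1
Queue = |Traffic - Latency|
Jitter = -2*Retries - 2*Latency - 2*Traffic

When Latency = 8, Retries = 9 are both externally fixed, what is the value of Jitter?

Setting Latency = 8, Retries = 9 by intervention discards those variables' equations.
Jitter = -2*Retries - 2*Latency - 2*Traffic  [with Retries=9, Latency=8, Traffic=-1]  = -32

-32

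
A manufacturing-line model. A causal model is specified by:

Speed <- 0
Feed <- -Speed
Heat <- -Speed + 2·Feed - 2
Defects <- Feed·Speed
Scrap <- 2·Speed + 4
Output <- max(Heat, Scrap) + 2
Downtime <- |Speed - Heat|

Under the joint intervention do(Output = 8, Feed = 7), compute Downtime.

12

Setting Output = 8, Feed = 7 by intervention discards those variables' equations.
Heat = -Speed + 2·Feed - 2  [with Speed=0, Feed=7]  = 12
Downtime = |Speed - Heat|  [with Speed=0, Heat=12]  = 12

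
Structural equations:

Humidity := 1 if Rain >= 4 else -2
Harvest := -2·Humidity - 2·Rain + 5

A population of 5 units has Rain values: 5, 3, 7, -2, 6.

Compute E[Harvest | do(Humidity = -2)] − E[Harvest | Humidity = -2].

Under do(Humidity=-2), Humidity's equation is replaced by Humidity=-2 for every unit. Per-unit Harvest: -1, 3, -5, 13, -3. Mean = 1.4.
E[Harvest|Humidity=-2] averages over only the 2 units with Humidity=-2 (Rain = 3, -2): Harvest = 3, 13, mean 8.
Difference = 1.4 − 8 = -6.6.

-6.6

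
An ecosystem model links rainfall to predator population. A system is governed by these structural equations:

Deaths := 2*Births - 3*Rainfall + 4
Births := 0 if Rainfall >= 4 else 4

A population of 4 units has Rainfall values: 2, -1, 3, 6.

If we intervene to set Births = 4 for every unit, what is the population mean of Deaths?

4.5

Every unit gets Births=4 under the intervention. Deaths values become 6, 15, 3, -6; E[Deaths|do(Births=4)] = 4.5.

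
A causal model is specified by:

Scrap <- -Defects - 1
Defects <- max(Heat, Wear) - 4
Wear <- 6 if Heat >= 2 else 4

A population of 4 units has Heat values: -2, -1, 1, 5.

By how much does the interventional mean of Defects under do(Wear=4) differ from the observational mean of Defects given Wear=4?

do(Wear=4) breaks Wear's dependence on Heat. With Wear=4 fixed, Defects across the units is 0, 0, 0, 1, mean 0.25.
Conditioning on Wear=4 selects the 3 unit(s) with Heat ∈ {-2, -1, 1}. Their Defects values: 0, 0, 0. Mean = 0.
Difference = 0.25 − 0 = 0.25.

0.25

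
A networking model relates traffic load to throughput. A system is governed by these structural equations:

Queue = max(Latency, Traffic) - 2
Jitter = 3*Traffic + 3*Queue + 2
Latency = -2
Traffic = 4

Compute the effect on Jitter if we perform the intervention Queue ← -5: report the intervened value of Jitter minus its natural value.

The intervention breaks the incoming arrows to Queue: Queue = max(Latency, Traffic) - 2 no longer applies, and Queue = -5.
Jitter = 3*Traffic + 3*Queue + 2  [with Traffic=4, Queue=-5]  = -1
Without intervention: Queue = max(Latency, Traffic) - 2  [with Latency=-2, Traffic=4]  = 2; Jitter = 3*Traffic + 3*Queue + 2  [with Traffic=4, Queue=2]  = 20.
Change = -1 − 20 = -21.

-21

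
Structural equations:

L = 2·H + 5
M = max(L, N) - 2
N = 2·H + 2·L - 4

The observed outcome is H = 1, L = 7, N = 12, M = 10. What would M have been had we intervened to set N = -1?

5

The intervention breaks the incoming arrows to N: N = 2·H + 2·L - 4 no longer applies, and N = -1.
L = 2·H + 5  [with H=1]  = 7
M = max(L, N) - 2  [with L=7, N=-1]  = 5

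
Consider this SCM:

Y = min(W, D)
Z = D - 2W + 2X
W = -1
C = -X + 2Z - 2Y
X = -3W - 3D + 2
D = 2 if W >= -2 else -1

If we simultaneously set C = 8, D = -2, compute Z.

The joint intervention fixes C = 8, D = -2, removing each variable's own equation.
X = -3W - 3D + 2  [with W=-1, D=-2]  = 11
Z = D - 2W + 2X  [with D=-2, W=-1, X=11]  = 22

22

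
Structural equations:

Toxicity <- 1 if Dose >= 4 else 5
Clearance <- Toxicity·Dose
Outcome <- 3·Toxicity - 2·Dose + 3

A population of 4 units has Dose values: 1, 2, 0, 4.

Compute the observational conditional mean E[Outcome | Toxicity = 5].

Observing Toxicity=5 restricts to units where Toxicity's equation naturally yields 5: Dose ∈ {1, 2, 0}. In that subpopulation Outcome = 16, 14, 18, mean 16.

16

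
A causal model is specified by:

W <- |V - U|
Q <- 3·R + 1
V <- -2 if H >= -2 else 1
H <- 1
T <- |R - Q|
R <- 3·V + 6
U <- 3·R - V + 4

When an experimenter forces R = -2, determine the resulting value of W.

The intervention breaks the incoming arrows to R: R <- 3·V + 6 no longer applies, and R = -2.
V = -2 if H >= -2 else 1  [with H=1]  = -2
U = 3·R - V + 4  [with R=-2, V=-2]  = 0
W = |V - U|  [with V=-2, U=0]  = 2

2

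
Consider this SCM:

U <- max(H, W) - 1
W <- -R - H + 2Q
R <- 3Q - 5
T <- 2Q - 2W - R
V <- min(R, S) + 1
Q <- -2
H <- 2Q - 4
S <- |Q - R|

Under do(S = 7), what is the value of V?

The intervention breaks the incoming arrows to S: S <- |Q - R| no longer applies, and S = 7.
R = 3Q - 5  [with Q=-2]  = -11
V = min(R, S) + 1  [with R=-11, S=7]  = -10

-10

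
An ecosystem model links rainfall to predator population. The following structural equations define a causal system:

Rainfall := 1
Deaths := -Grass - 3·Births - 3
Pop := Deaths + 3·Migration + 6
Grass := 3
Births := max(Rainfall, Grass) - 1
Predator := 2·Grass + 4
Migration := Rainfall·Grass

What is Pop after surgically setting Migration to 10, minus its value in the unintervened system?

Intervening sets Migration = 10 and removes its equation (Migration := Rainfall·Grass).
Births = max(Rainfall, Grass) - 1  [with Rainfall=1, Grass=3]  = 2
Deaths = -Grass - 3·Births - 3  [with Grass=3, Births=2]  = -12
Pop = Deaths + 3·Migration + 6  [with Deaths=-12, Migration=10]  = 24
Without intervention: Births = max(Rainfall, Grass) - 1  [with Rainfall=1, Grass=3]  = 2; Deaths = -Grass - 3·Births - 3  [with Grass=3, Births=2]  = -12; Migration = Rainfall·Grass  [with Rainfall=1, Grass=3]  = 3; Pop = Deaths + 3·Migration + 6  [with Deaths=-12, Migration=3]  = 3.
Change = 24 − 3 = 21.

21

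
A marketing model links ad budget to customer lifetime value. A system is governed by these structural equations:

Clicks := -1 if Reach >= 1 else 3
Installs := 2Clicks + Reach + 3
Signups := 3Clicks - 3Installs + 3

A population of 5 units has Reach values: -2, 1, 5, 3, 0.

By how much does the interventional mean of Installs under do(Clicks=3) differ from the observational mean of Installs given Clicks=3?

2.4

Every unit gets Clicks=3 under the intervention. Installs values become 7, 10, 14, 12, 9; E[Installs|do(Clicks=3)] = 10.4.
Observing Clicks=3 restricts to units where Clicks's equation naturally yields 3: Reach ∈ {-2, 0}. In that subpopulation Installs = 7, 9, mean 8.
Difference = 10.4 − 8 = 2.4.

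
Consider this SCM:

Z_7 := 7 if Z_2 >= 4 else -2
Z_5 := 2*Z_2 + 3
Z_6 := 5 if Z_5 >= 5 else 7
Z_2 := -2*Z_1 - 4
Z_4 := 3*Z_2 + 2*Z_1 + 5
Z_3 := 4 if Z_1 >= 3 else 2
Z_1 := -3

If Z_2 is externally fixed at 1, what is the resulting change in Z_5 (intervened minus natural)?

do(Z_2=1) replaces the equation Z_2 := -2*Z_1 - 4 with the constant Z_2 = 1.
Z_5 = 2*Z_2 + 3  [with Z_2=1]  = 5
Without intervention: Z_2 = -2*Z_1 - 4  [with Z_1=-3]  = 2; Z_5 = 2*Z_2 + 3  [with Z_2=2]  = 7.
Change = 5 − 7 = -2.

-2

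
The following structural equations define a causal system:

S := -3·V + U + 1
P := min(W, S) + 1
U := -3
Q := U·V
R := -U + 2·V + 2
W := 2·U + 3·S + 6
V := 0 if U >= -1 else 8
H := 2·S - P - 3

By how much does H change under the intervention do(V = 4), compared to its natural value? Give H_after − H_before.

do(V=4) replaces the equation V := 0 if U >= -1 else 8 with the constant V = 4.
S = -3·V + U + 1  [with V=4, U=-3]  = -14
W = 2·U + 3·S + 6  [with U=-3, S=-14]  = -42
P = min(W, S) + 1  [with W=-42, S=-14]  = -41
H = 2·S - P - 3  [with S=-14, P=-41]  = 10
Without intervention: V = 0 if U >= -1 else 8  [with U=-3]  = 8; S = -3·V + U + 1  [with V=8, U=-3]  = -26; W = 2·U + 3·S + 6  [with U=-3, S=-26]  = -78; P = min(W, S) + 1  [with W=-78, S=-26]  = -77; H = 2·S - P - 3  [with S=-26, P=-77]  = 22.
Change = 10 − 22 = -12.

-12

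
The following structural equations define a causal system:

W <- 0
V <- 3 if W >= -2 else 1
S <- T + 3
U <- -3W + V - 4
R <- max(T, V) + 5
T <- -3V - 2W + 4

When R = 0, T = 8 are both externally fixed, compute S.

11

Setting R = 0, T = 8 by intervention discards those variables' equations.
S = T + 3  [with T=8]  = 11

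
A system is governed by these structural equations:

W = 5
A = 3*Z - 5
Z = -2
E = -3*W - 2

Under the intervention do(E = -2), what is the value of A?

-11

Under do(E=-2), the mechanism E = -3*W - 2 is discarded; E is fixed at -2.
Since A is not a descendant of the intervened variable, it is unaffected.
A = 3*Z - 5  [with Z=-2]  = -11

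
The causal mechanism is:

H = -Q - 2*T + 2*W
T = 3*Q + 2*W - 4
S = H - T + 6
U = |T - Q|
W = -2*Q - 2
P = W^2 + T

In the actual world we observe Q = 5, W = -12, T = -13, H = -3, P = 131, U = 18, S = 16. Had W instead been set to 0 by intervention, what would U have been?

Under do(W=0), the mechanism W = -2*Q - 2 is discarded; W is fixed at 0.
T = 3*Q + 2*W - 4  [with Q=5, W=0]  = 11
U = |T - Q|  [with T=11, Q=5]  = 6

6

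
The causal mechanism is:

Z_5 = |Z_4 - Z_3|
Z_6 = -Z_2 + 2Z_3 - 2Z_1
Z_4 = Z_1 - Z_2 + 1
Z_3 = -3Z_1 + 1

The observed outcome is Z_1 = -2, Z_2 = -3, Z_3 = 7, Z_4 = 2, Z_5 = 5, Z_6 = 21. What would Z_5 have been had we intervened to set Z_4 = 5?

Intervening sets Z_4 = 5 and removes its equation (Z_4 = Z_1 - Z_2 + 1).
Z_3 = -3Z_1 + 1  [with Z_1=-2]  = 7
Z_5 = |Z_4 - Z_3|  [with Z_4=5, Z_3=7]  = 2

2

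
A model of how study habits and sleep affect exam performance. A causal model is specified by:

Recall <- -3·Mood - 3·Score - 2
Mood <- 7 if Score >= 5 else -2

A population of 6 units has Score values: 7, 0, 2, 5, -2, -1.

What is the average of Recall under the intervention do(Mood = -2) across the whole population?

-1.5

do(Mood=-2) breaks Mood's dependence on Score. With Mood=-2 fixed, Recall across the units is -17, 4, -2, -11, 10, 7, mean -1.5.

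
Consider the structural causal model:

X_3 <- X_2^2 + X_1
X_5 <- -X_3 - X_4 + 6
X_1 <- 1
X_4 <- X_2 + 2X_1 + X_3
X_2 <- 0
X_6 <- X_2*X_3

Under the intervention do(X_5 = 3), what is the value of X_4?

The intervention breaks the incoming arrows to X_5: X_5 <- -X_3 - X_4 + 6 no longer applies, and X_5 = 3.
Since X_4 is not a descendant of the intervened variable, it is unaffected.
X_3 = X_2^2 + X_1  [with X_2=0, X_1=1]  = 1
X_4 = X_2 + 2X_1 + X_3  [with X_2=0, X_1=1, X_3=1]  = 3

3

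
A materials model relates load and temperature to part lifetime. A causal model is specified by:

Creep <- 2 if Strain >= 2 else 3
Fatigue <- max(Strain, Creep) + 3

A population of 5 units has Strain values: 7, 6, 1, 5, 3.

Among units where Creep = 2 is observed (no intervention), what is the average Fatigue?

8.25

E[Fatigue|Creep=2] averages over only the 4 units with Creep=2 (Strain = 7, 6, 5, 3): Fatigue = 10, 9, 8, 6, mean 8.25.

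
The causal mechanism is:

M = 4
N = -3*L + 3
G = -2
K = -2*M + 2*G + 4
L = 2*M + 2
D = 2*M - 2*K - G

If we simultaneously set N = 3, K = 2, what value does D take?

6

Under do(N = 3, K = 2), each intervened variable's structural equation is replaced by its fixed value.
D = 2*M - 2*K - G  [with M=4, K=2, G=-2]  = 6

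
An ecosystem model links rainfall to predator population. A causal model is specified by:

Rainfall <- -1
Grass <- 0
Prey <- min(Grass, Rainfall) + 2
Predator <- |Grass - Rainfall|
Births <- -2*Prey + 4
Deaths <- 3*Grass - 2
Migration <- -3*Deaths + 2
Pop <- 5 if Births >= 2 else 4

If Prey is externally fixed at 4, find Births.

do(Prey=4) replaces the equation Prey <- min(Grass, Rainfall) + 2 with the constant Prey = 4.
Births = -2*Prey + 4  [with Prey=4]  = -4

-4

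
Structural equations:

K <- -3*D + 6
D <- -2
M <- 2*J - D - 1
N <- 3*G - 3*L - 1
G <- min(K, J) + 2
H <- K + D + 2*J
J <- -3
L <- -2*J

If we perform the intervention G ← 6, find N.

-1

Intervening sets G = 6 and removes its equation (G <- min(K, J) + 2).
L = -2*J  [with J=-3]  = 6
N = 3*G - 3*L - 1  [with G=6, L=6]  = -1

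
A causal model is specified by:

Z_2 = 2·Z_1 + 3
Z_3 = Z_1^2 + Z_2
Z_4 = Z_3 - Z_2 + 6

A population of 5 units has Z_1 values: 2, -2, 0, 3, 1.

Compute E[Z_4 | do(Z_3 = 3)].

4.4

do(Z_3=3) breaks Z_3's dependence on Z_1. With Z_3=3 fixed, Z_4 across the units is 2, 10, 6, 0, 4, mean 4.4.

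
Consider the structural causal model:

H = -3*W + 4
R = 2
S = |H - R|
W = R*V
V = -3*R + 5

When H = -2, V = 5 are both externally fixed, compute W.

Setting H = -2, V = 5 by intervention discards those variables' equations.
W = R*V  [with R=2, V=5]  = 10

10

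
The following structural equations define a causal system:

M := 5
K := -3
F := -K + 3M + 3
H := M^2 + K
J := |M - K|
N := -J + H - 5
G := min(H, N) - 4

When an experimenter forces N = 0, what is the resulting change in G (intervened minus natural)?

Intervening sets N = 0 and removes its equation (N := -J + H - 5).
H = M^2 + K  [with M=5, K=-3]  = 22
G = min(H, N) - 4  [with H=22, N=0]  = -4
Without intervention: H = M^2 + K  [with M=5, K=-3]  = 22; J = |M - K|  [with M=5, K=-3]  = 8; N = -J + H - 5  [with J=8, H=22]  = 9; G = min(H, N) - 4  [with H=22, N=9]  = 5.
Change = -4 − 5 = -9.

-9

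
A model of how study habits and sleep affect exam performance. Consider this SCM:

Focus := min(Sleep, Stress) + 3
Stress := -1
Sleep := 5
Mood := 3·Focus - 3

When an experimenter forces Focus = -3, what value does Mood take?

The intervention breaks the incoming arrows to Focus: Focus := min(Sleep, Stress) + 3 no longer applies, and Focus = -3.
Mood = 3·Focus - 3  [with Focus=-3]  = -12

-12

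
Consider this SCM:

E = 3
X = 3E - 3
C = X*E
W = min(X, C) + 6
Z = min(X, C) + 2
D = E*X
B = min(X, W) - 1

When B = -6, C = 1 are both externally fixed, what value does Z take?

3

Under do(B = -6, C = 1), each intervened variable's structural equation is replaced by its fixed value.
X = 3E - 3  [with E=3]  = 6
Z = min(X, C) + 2  [with X=6, C=1]  = 3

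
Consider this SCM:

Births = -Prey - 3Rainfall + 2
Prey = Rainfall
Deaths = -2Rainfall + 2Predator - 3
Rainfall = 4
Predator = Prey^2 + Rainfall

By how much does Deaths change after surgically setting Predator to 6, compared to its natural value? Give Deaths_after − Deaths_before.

-28

do(Predator=6) replaces the equation Predator = Prey^2 + Rainfall with the constant Predator = 6.
Deaths = -2Rainfall + 2Predator - 3  [with Rainfall=4, Predator=6]  = 1
Without intervention: Prey = Rainfall  [with Rainfall=4]  = 4; Predator = Prey^2 + Rainfall  [with Prey=4, Rainfall=4]  = 20; Deaths = -2Rainfall + 2Predator - 3  [with Rainfall=4, Predator=20]  = 29.
Change = 1 − 29 = -28.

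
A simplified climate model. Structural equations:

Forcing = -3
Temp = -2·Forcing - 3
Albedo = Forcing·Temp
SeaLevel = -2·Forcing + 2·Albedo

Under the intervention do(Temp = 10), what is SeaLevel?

-54

Under do(Temp=10), the mechanism Temp = -2·Forcing - 3 is discarded; Temp is fixed at 10.
Albedo = Forcing·Temp  [with Forcing=-3, Temp=10]  = -30
SeaLevel = -2·Forcing + 2·Albedo  [with Forcing=-3, Albedo=-30]  = -54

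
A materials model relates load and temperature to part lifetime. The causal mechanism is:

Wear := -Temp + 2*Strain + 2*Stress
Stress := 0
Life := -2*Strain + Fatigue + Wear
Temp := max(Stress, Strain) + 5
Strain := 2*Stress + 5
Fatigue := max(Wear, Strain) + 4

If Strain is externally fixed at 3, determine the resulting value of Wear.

Under do(Strain=3), the mechanism Strain := 2*Stress + 5 is discarded; Strain is fixed at 3.
Temp = max(Stress, Strain) + 5  [with Stress=0, Strain=3]  = 8
Wear = -Temp + 2*Strain + 2*Stress  [with Temp=8, Strain=3, Stress=0]  = -2

-2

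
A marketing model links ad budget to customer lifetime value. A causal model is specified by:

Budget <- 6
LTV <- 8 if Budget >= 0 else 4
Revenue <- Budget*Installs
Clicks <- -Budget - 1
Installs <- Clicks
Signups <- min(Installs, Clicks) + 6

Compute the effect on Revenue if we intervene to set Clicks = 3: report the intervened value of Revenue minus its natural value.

do(Clicks=3) replaces the equation Clicks <- -Budget - 1 with the constant Clicks = 3.
Installs = Clicks  [with Clicks=3]  = 3
Revenue = Budget*Installs  [with Budget=6, Installs=3]  = 18
Without intervention: Clicks = -Budget - 1  [with Budget=6]  = -7; Installs = Clicks  [with Clicks=-7]  = -7; Revenue = Budget*Installs  [with Budget=6, Installs=-7]  = -42.
Change = 18 − (-42) = 60.

60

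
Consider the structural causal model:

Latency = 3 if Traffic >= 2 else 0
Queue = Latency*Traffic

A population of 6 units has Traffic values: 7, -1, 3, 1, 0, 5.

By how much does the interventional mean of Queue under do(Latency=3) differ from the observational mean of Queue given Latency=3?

-7.5

do(Latency=3) breaks Latency's dependence on Traffic. With Latency=3 fixed, Queue across the units is 21, -3, 9, 3, 0, 15, mean 7.5.
Conditioning on Latency=3 selects the 3 unit(s) with Traffic ∈ {7, 3, 5}. Their Queue values: 21, 9, 15. Mean = 15.
Difference = 7.5 − 15 = -7.5.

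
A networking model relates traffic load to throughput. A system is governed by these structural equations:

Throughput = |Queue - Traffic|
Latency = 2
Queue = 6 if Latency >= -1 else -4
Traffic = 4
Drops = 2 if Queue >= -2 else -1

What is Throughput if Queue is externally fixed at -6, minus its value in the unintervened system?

8

do(Queue=-6) replaces the equation Queue = 6 if Latency >= -1 else -4 with the constant Queue = -6.
Throughput = |Queue - Traffic|  [with Queue=-6, Traffic=4]  = 10
Without intervention: Queue = 6 if Latency >= -1 else -4  [with Latency=2]  = 6; Throughput = |Queue - Traffic|  [with Queue=6, Traffic=4]  = 2.
Change = 10 − 2 = 8.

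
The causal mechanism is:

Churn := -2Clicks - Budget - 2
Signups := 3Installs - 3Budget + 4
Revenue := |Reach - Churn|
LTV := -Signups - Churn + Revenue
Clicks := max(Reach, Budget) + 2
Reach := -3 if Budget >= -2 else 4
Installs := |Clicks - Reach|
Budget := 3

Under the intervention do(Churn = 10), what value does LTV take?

-16

Intervening sets Churn = 10 and removes its equation (Churn := -2Clicks - Budget - 2).
Reach = -3 if Budget >= -2 else 4  [with Budget=3]  = -3
Clicks = max(Reach, Budget) + 2  [with Reach=-3, Budget=3]  = 5
Installs = |Clicks - Reach|  [with Clicks=5, Reach=-3]  = 8
Signups = 3Installs - 3Budget + 4  [with Installs=8, Budget=3]  = 19
Revenue = |Reach - Churn|  [with Reach=-3, Churn=10]  = 13
LTV = -Signups - Churn + Revenue  [with Signups=19, Churn=10, Revenue=13]  = -16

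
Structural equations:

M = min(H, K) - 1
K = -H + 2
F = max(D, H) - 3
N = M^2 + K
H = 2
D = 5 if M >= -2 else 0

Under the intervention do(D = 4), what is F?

1

Under do(D=4), the mechanism D = 5 if M >= -2 else 0 is discarded; D is fixed at 4.
F = max(D, H) - 3  [with D=4, H=2]  = 1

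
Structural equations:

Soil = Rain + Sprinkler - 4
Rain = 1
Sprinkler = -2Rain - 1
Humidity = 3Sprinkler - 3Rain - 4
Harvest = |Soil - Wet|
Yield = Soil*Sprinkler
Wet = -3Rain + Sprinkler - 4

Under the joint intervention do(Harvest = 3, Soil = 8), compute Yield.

Setting Harvest = 3, Soil = 8 by intervention discards those variables' equations.
Sprinkler = -2Rain - 1  [with Rain=1]  = -3
Yield = Soil*Sprinkler  [with Soil=8, Sprinkler=-3]  = -24

-24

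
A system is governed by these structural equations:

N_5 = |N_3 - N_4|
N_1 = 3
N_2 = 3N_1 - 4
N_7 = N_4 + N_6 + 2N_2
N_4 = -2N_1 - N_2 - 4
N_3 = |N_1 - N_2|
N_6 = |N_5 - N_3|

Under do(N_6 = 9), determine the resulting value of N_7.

Intervening sets N_6 = 9 and removes its equation (N_6 = |N_5 - N_3|).
N_2 = 3N_1 - 4  [with N_1=3]  = 5
N_4 = -2N_1 - N_2 - 4  [with N_1=3, N_2=5]  = -15
N_7 = N_4 + N_6 + 2N_2  [with N_4=-15, N_6=9, N_2=5]  = 4

4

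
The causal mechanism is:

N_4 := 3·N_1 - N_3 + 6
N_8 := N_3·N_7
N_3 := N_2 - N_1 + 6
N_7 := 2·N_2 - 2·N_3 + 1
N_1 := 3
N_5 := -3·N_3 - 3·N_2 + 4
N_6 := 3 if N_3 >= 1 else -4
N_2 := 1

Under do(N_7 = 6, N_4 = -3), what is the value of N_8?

24

The joint intervention fixes N_7 = 6, N_4 = -3, removing each variable's own equation.
N_3 = N_2 - N_1 + 6  [with N_2=1, N_1=3]  = 4
N_8 = N_3·N_7  [with N_3=4, N_7=6]  = 24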